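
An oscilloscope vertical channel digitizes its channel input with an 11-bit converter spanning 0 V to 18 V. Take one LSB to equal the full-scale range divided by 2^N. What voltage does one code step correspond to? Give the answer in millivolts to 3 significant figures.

V_FS = 18 V.
There are 2^11 = 2048 steps.
One LSB is 18 V / 2048 = 8.79 mV.

8.79 mV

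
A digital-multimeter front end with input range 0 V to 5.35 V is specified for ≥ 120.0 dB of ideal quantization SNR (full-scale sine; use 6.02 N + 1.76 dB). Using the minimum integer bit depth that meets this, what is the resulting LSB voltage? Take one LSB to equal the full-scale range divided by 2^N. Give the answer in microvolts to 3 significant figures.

5.10 µV

Range is 5.35 V.
Solving 6.02 N ≥ 120.0 − 1.76: N ≥ 19.641. Round up → N = 20.
One LSB is 5.35 V / 1048576 = 5.10 µV.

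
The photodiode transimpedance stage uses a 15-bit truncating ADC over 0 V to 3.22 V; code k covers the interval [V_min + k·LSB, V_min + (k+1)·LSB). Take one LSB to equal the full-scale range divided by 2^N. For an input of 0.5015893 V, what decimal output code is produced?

V_FS = 3.22 V. LSB = 3.22 V / 2^15 ≈ 98.27 µV.
(V_in − V_min) × 2^15/range = (0.5015893 − (0)) × 32768/3.22 = 5104.372.
Floor → code = 5104.

5104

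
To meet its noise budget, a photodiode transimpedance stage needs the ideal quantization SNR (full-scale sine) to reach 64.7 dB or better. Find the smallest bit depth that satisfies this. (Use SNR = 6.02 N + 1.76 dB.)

6.02 N + 1.76 ≥ 64.7 gives N ≥ 10.455, so the minimum integer is 11.

11 bits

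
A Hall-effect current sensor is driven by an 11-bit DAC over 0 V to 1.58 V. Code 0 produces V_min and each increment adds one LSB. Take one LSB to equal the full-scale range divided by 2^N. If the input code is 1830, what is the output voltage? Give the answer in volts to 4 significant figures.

Range is 1.58 V. LSB = 1.58 V / 2^11.
V_out = V_min + code × LSB = 0 V + 1830 × 1.58 V / 2048
      = 0 + 1.41182 = 1.41182 V.

1.412 V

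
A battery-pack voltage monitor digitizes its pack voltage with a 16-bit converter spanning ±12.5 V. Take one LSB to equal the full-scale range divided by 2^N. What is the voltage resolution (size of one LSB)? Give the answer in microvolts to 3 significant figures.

Span: 12.5 V − (-12.5 V) = 25 V.
2^16 = 65536 levels.
One LSB is 25 V / 65536 = 381 µV.

381 µV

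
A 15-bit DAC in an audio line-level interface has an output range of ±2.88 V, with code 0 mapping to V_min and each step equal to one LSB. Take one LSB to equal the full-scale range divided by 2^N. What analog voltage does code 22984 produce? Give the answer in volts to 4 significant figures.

1.160 V

Range = 2.88 − (-2.88) = 5.76 V. LSB = 5.76 V / 2^15.
Output = V_min + (22984/32768) × range = -2.88 + 0.701416 × 5.76 V
      = -2.88 + 4.04016 = 1.16016 V.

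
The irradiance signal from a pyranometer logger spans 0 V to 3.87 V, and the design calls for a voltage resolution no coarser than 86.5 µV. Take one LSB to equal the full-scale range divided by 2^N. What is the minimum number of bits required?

16 bits

Full-scale range = 3.87 V.
Need 2^N ≥ 3.87 V / 86.5 µV = 44740 → N_min = 16.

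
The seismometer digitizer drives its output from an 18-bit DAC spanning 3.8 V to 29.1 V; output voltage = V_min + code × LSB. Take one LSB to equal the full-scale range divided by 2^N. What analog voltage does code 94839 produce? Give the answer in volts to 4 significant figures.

Range = 29.1 − (3.8) = 25.3 V. LSB = 25.3 V / 2^18.
V_out = 3.8 + 94839 × (25.3/262144) V
      = 3.8 V + 9.15309 V = 12.9531 V.

12.95 V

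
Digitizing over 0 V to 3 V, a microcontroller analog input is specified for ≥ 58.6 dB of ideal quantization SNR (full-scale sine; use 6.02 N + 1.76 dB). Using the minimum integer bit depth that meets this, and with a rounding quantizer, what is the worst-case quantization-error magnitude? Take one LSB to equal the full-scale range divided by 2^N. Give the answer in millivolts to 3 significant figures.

Full-scale range = 3 V.
Required N = ⌈(58.6 − 1.76)/6.02⌉ = ⌈9.442⌉ = 10.
LSB = 3 V / 2^10 = 2.9297 mV.
Half an LSB is 1.46 mV.

1.46 mV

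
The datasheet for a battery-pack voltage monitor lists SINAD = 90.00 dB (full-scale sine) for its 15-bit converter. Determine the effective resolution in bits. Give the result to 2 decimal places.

Inverting SNR = 6.02 N + 1.76: N_eff = (90.00 − 1.76)/6.02 = 14.6578.

14.66 bits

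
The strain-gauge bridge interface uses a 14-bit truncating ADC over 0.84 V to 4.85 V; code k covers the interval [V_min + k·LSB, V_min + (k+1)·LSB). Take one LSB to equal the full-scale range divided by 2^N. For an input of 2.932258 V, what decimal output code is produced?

8548

Full-scale range = 4.85 V − (0.84 V) = 4.01 V. LSB = 4.01 V / 2^14 ≈ 244.8 µV.
code = ⌊(V_in − V_min)/LSB⌋ = ⌊(V_in − V_min) × 2^14 / range⌋
     = ⌊(2.932258 − (0.84)) × 16384 / 4.01⌋ = ⌊2.092258 × 16384/4.01⌋
     = ⌊8548.517⌋ = 8548.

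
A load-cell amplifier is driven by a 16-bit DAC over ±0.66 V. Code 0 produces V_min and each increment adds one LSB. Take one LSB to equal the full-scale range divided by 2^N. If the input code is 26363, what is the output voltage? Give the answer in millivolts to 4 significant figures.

-129.0 mV

The full-scale span is 0.66 − (-0.66) = 1.32 V. LSB = 1.32 V / 2^16.
V_out = -0.66 + 26363 × (1.32/65536) V
      = -0.66 V + 0.530993 V = -0.129007 V.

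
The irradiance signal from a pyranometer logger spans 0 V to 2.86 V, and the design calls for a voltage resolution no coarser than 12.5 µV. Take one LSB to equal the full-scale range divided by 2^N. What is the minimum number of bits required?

18 bits

Span = 2.86 V.
Levels needed ≥ 2.86/12.5 µV = 228800. 2^18 = 262144 suffices, so N_min = 18.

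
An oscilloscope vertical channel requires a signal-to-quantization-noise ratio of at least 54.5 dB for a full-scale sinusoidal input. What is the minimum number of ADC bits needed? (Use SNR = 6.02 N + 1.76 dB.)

N ≥ (54.5 − 1.76)/6.02 = 8.761 → N_min = 9.

9 bits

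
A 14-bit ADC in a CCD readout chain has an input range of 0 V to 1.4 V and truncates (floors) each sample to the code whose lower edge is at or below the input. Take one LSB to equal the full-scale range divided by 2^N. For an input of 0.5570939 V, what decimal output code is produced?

6519

V_FS = 1.4 V. LSB = 1.4 V / 2^14 ≈ 85.45 µV.
(V_in − V_min) × 2^14/range = (0.5570939 − (0)) × 16384/1.4 = 6519.590.
Floor → code = 6519.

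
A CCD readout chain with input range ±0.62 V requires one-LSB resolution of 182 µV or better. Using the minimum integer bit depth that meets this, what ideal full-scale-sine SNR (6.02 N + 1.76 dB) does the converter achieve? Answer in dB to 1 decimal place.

Span: 0.62 V − (-0.62 V) = 1.24 V.
Required number of levels: 1.24/182 µV = 6813.2; smallest N with 2^N ≥ that is 13.
SNR = 6.02 × 13 + 1.76 = 80.02 dB.

80.0 dB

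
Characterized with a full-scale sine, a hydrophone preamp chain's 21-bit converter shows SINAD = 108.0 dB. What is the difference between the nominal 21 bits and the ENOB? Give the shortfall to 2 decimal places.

3.35 bits

Effective bits = (108.0 − 1.76)/6.02 = 17.6478.
Shortfall = 21 − 17.6478 = 3.3522 bits.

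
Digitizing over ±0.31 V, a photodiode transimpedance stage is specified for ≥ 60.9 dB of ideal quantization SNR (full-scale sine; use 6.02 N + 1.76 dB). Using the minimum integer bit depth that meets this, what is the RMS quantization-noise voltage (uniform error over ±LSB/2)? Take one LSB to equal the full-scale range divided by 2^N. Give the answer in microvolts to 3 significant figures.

175 µV

Span: 0.31 V − (-0.31 V) = 0.62 V.
Required N = ⌈(60.9 − 1.76)/6.02⌉ = ⌈9.824⌉ = 10.
LSB = 0.62 V ÷ 2^10 = 0.62/1024 V = 0.60547 mV.
σ_q = LSB/√12 = 0.60547 mV/3.4641 = 175 µV.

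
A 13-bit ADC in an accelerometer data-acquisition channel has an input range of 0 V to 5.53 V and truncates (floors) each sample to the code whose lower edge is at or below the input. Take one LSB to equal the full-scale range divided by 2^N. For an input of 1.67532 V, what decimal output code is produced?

Range is 5.53 V. LSB = 5.53 V / 2^13 ≈ 0.6750 mV.
V_in − V_min = 1.67532 − (0) = 1.67532 V.
Divide by LSB: 1.67532 × 8192/5.53 = 2481.7760.
Truncating gives code 2481.

2481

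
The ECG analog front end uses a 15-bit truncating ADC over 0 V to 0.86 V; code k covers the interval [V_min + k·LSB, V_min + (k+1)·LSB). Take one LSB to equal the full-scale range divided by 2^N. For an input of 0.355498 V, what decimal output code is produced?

13545

Span = 0.86 V. LSB = 0.86 V / 2^15 ≈ 26.25 µV.
(V_in − V_min) × 2^15/range = (0.355498 − (0)) × 32768/0.86 = 13545.301.
Floor → code = 13545.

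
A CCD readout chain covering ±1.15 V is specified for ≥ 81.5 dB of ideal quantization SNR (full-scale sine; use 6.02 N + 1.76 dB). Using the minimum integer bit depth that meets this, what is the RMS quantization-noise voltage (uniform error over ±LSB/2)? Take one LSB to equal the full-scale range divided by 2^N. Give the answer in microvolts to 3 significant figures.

40.5 µV

Full-scale range = 1.15 V − (-1.15 V) = 2.3 V.
Solving 6.02 N ≥ 81.5 − 1.76: N ≥ 13.246. Round up → N = 14.
LSB = 2.3 V ÷ 2^14 = 2.3/16384 V = 140.38 µV.
V_rms = LSB/√12 = 40.5 µV.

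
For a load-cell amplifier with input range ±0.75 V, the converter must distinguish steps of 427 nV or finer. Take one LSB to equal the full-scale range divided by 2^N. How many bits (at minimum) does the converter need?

Full-scale range = 0.75 V − (-0.75 V) = 1.5 V.
1.5 V / 427 nV = 3.513e6. Since 2^21 = 2097152 and 2^22 = 4194304, N = 22.

22 bits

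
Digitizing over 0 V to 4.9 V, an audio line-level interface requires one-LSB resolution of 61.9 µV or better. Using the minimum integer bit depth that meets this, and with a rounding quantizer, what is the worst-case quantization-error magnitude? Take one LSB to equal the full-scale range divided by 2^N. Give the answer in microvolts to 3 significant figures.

Full-scale range = 4.9 V.
4.9 V / 61.9 µV = 79160. Since 2^16 = 65536 and 2^17 = 131072, N = 17.
LSB = 4.9 V ÷ 2^17 = 4.9/131072 V = 37.384 µV.
|e|_max = LSB/2 = 18.7 µV.

18.7 µV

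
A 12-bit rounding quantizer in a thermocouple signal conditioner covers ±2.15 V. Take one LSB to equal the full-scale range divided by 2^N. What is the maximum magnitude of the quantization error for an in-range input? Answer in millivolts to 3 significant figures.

0.525 mV

The full-scale span is 2.15 − (-2.15) = 4.3 V.
LSB = 4.3 V ÷ 2^12 = 4.3/4096 V = 1.0498 mV.
A rounding quantizer has |error| ≤ LSB/2 = 0.525 mV.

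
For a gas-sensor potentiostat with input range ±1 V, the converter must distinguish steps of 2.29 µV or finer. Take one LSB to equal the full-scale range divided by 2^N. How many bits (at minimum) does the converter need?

Full-scale range = 1 V − (-1 V) = 2 V.
Need 2^N ≥ 2 V / 2.29 µV = 873400 → N_min = 20.

20 bits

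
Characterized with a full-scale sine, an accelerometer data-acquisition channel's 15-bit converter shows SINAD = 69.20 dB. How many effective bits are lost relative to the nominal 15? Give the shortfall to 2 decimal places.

3.80 bits

Effective bits = (69.20 − 1.76)/6.02 = 11.2027.
Shortfall = 15 − 11.2027 = 3.7973 bits.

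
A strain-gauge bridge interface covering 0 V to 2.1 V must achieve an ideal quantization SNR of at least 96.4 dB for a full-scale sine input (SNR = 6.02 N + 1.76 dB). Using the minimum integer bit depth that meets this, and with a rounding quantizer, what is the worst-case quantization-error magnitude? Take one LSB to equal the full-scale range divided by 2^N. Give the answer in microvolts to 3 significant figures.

Full-scale range = 2.1 V.
Required N = ⌈(96.4 − 1.76)/6.02⌉ = ⌈15.721⌉ = 16.
LSB = 2.1 V / 2^16 = 32.043 µV.
Max error for round-to-nearest is LSB/2 = 16.0 µV.

16.0 µV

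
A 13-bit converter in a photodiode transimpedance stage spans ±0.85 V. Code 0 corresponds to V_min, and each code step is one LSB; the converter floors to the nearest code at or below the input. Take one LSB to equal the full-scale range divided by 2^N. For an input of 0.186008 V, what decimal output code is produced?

4992

Range = 0.85 − (-0.85) = 1.7 V. LSB = 1.7 V / 2^13 ≈ 207.5 µV.
(V_in − V_min) × 2^13/range = (0.186008 − (-0.85)) × 8192/1.7 = 4992.340.
Floor → code = 4992.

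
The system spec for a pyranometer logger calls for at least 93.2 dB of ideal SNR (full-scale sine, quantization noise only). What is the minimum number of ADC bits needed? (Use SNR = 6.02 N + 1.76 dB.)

Solving 6.02 N ≥ 93.2 − 1.76: N ≥ 15.189. Round up → N = 16.

16 bits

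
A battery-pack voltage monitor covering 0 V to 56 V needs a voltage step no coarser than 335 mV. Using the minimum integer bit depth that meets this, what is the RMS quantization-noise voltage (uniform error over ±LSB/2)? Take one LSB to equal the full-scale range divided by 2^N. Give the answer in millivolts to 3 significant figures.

Full-scale range = 56 V.
Need 2^N ≥ 56 V / 335 mV = 167.2 → N_min = 8.
LSB = 56 V / 2^8 = 218.75 mV.
σ_q = LSB/√12 = 218.75 mV/3.4641 = 63.1 mV.

63.1 mV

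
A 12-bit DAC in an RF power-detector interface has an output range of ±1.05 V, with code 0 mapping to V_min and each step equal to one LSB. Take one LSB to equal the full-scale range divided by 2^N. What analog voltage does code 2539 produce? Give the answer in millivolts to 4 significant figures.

251.7 mV

The full-scale span is 1.05 − (-1.05) = 2.1 V. LSB = 2.1 V / 2^12.
V_out = V_min + code × LSB = -1.05 V + 2539 × 2.1 V / 4096
      = -1.05 V + 1.30173 V = 0.251733 V.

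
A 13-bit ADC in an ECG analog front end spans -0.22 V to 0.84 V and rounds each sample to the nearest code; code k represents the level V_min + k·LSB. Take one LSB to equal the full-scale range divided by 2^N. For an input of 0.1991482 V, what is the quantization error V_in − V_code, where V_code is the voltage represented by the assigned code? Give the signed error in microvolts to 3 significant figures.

Span: 0.84 V − (-0.22 V) = 1.06 V. LSB = 1.06 V / 2^13 ≈ 129.4 µV.
Position in LSBs: (0.1991482 − (-0.22)) × 8192/1.06 = 3239.3038; rounding gives k = 3239.
V_code = -0.22 + (3239/8192) × 1.06 = 0.1991088867 V.
e = 0.1991482 − (0.1991088867) = +39.3 µV.

+39.3 µV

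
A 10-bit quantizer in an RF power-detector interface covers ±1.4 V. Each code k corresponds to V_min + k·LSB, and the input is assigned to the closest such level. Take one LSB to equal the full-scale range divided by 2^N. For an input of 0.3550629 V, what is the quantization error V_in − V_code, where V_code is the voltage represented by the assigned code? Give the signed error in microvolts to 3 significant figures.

−406 µV

Span: 1.4 V − (-1.4 V) = 2.8 V. LSB = 2.8 V / 2^10 ≈ 2.734 mV.
(0.3550629 − (-1.4)) / LSB = 1.7550629 × 1024/2.8 = 641.8516. Nearest integer: k = 642.
V_code = -1.4 + (642/1024) × 2.8 = 0.3554687500 V.
V_in − V_code = 0.3550629 − (0.3554687500) = −406 µV.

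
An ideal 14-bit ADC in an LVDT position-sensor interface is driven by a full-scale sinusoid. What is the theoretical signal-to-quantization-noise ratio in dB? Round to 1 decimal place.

6.02(14) + 1.76 = 84.28 + 1.76 = 86.04 dB.

86.0 dB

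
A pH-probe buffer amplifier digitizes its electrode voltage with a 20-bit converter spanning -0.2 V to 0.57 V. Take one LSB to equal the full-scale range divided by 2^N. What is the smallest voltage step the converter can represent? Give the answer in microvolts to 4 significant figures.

Range = 0.57 − (-0.2) = 0.77 V.
There are 2^20 = 1048576 steps.
LSB = 0.77 V / 2^20 = 0.7343 µV.

0.7343 µV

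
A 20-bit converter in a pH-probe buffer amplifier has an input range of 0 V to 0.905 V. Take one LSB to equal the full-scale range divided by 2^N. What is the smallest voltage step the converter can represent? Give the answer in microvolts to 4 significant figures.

0.8631 µV

Range is 0.905 V.
2^20 = 1048576 levels.
LSB = 0.905 V ÷ 2^20 = 0.905/1048576 V = 0.8631 µV.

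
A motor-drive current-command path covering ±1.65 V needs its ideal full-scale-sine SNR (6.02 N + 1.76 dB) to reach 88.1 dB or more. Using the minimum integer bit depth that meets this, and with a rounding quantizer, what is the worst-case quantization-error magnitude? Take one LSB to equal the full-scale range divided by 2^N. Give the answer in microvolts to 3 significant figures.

Full-scale range = 1.65 V − (-1.65 V) = 3.3 V.
N ≥ (88.1 − 1.76)/6.02 = 14.342 → N_min = 15.
LSB = 3.3 V ÷ 2^15 = 3.3/32768 V = 100.71 µV.
Max error for round-to-nearest is LSB/2 = 50.4 µV.

50.4 µV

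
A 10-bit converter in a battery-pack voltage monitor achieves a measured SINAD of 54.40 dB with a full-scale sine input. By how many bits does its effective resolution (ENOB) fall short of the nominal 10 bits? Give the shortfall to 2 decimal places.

ENOB = (SINAD − 1.76)/6.02 = (54.40 − 1.76)/6.02 = 8.7442 bits.
Lost resolution: 10 − 8.7442 = 1.2558 bits.

1.26 bits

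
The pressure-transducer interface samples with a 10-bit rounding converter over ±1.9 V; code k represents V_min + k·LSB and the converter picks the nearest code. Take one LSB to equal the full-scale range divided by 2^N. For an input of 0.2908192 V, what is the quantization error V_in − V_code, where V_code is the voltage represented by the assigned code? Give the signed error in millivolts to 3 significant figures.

+1.37 mV

Full-scale range = 1.9 V − (-1.9 V) = 3.8 V. LSB = 3.8 V / 2^10 ≈ 3.711 mV.
(V_in − V_min)/LSB = (0.2908192 − (-1.9)) × 1024/3.8 = 590.3681 → nearest code k = 590.
V_code = -1.9 + (590/1024) × 3.8 = 0.2894531250 V.
V_in − V_code = 0.2908192 − (0.2894531250) = +1.37 mV.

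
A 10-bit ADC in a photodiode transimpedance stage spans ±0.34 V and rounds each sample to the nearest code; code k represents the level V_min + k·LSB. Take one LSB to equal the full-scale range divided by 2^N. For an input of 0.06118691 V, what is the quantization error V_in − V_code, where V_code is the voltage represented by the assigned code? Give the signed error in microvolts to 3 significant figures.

Range = 0.34 − (-0.34) = 0.68 V. LSB = 0.68 V / 2^10 ≈ 0.6641 mV.
(0.06118691 − (-0.34)) / LSB = 0.40118691 × 1024/0.68 = 604.1403. Nearest integer: k = 604.
V_code = -0.34 + (604/1024) × 0.68 = 0.06109375000 V.
V_in − V_code = 0.06118691 − (0.06109375000) = +93.2 µV.

+93.2 µV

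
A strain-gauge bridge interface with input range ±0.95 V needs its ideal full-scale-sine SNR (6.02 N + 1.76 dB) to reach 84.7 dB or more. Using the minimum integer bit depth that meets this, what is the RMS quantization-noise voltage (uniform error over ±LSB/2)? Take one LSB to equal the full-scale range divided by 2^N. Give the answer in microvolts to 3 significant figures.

33.5 µV

Span: 0.95 V − (-0.95 V) = 1.9 V.
Solving 6.02 N ≥ 84.7 − 1.76: N ≥ 13.777. Round up → N = 14.
One LSB is 1.9 V / 16384 = 115.97 µV.
σ_q = LSB/√12 = 115.97 µV/3.4641 = 33.5 µV.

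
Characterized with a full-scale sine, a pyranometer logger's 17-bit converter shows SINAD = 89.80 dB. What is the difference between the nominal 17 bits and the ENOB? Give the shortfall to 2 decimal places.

2.38 bits

N_eff = (89.80 − 1.76)/6.02 = 14.6246 bits.
Shortfall = 17 − 14.6246 = 2.3754 bits.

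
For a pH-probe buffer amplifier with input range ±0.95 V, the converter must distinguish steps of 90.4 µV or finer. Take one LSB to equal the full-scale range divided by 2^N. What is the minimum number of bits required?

Range = 0.95 − (-0.95) = 1.9 V.
1.9 V / 90.4 µV = 21020. Since 2^14 = 16384 and 2^15 = 32768, N = 15.

15 bits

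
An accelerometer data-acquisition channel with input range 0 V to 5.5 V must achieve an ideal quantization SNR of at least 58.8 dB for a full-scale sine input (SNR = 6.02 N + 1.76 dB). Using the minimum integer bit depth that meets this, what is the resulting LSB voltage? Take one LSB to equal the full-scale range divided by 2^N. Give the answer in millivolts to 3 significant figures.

5.37 mV

V_FS = 5.5 V.
Required N = ⌈(58.8 − 1.76)/6.02⌉ = ⌈9.475⌉ = 10.
LSB = 5.5 V / 2^10 = 5.37 mV.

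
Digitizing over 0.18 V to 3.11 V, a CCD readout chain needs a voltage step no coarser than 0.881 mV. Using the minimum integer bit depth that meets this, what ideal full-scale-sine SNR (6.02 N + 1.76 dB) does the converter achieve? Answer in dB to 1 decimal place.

The full-scale span is 3.11 − (0.18) = 2.93 V.
Required number of levels: 2.93/0.881 mV = 3325.8; smallest N with 2^N ≥ that is 12.
Ideal SNR at N = 12: 6.02·12 + 1.76 = 74.0 dB.

74.0 dB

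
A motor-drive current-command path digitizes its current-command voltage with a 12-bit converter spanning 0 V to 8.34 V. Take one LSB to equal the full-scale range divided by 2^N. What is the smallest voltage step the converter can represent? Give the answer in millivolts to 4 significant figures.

2.036 mV

V_FS = 8.34 V.
There are 2^12 = 4096 steps.
LSB = 8.34 V ÷ 2^12 = 8.34/4096 V = 2.036 mV.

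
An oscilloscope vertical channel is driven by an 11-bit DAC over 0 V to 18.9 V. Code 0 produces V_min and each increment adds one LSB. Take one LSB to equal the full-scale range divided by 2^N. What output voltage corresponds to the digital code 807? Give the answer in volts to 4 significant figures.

Span = 18.9 V. LSB = 18.9 V / 2^11.
Output = V_min + (807/2048) × range = 0 + 0.394043 × 18.9 V
      = 0 + 7.44741 = 7.44741 V.

7.447 V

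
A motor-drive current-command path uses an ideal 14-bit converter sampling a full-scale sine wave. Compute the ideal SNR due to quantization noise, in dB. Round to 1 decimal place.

Ideal quantization SNR: 6.02 × 14 + 1.76 dB = 86.0 dB.

86.0 dB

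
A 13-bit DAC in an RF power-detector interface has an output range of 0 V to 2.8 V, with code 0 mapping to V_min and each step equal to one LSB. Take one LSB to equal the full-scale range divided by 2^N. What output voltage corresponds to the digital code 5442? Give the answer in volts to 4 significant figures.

1.860 V

V_FS = 2.8 V. LSB = 2.8 V / 2^13.
V_out = V_min + code × LSB = 0 V + 5442 × 2.8 V / 8192
      = 0 + 1.86006 = 1.86006 V.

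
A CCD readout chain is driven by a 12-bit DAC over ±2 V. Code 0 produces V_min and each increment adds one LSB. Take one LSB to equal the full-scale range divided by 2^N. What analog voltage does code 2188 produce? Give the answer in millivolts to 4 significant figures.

136.7 mV

Range = 2 − (-2) = 4 V. LSB = 4 V / 2^12.
V_out = -2 + 2188 × (4/4096) V
      = -2 + 2.13672 = 0.136719 V.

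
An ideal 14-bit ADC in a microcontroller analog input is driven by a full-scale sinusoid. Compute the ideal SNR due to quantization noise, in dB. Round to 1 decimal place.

For an ideal N-bit converter with full-scale sine input, SNR = 6.02 N + 1.76 dB. SNR = 6.02 × 14 + 1.76 = 84.28 + 1.76 = 86.04 dB.

86.0 dB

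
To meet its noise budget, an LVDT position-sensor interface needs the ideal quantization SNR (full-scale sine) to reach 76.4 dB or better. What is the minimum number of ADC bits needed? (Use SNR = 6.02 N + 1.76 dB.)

13 bits

Required N = ⌈(76.4 − 1.76)/6.02⌉ = ⌈12.399⌉ = 13.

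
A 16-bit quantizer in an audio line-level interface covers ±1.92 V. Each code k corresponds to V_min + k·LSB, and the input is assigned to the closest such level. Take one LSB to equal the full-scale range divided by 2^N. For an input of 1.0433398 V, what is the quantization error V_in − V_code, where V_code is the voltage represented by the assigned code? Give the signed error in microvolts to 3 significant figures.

Range = 1.92 − (-1.92) = 3.84 V. LSB = 3.84 V / 2^16 ≈ 58.59 µV.
(1.0433398 − (-1.92)) / LSB = 2.9633398 × 65536/3.84 = 50574.3326. Nearest integer: k = 50574.
Reconstructed level: -1.92 + 50574 × 3.84/65536 V = 1.0433203125 V.
V_in − V_code = 1.0433398 − (1.0433203125) = +19.5 µV.

+19.5 µV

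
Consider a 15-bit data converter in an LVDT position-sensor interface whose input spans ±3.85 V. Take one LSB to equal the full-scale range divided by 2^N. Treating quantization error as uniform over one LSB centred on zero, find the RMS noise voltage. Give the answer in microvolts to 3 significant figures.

67.8 µV

Full-scale range = 3.85 V − (-3.85 V) = 7.7 V.
One LSB is 7.7 V / 32768 = 234.99 µV.
For a uniform distribution on [−LSB/2, +LSB/2], V_rms = LSB/√12 = 234.99 µV/3.4641 = 67.8 µV.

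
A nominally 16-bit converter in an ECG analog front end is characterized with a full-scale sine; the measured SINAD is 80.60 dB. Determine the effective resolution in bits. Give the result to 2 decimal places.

13.10 bits

ENOB = (SINAD − 1.76) / 6.02 = (80.60 − 1.76) / 6.02 = 78.84 / 6.02 = 13.0963.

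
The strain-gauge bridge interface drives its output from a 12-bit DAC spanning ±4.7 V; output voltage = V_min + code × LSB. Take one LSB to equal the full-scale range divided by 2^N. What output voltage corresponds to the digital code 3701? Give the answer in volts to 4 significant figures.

3.794 V

The full-scale span is 4.7 − (-4.7) = 9.4 V. LSB = 9.4 V / 2^12.
Output = V_min + (3701/4096) × range = -4.7 + 0.903564 × 9.4 V
      = -4.7 + 8.49351 = 3.79351 V.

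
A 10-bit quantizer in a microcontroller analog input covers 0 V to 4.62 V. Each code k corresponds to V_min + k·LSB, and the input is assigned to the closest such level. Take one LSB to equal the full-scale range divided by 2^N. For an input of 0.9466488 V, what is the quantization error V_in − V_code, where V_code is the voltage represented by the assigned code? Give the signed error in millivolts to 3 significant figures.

−0.812 mV

Span = 4.62 V. LSB = 4.62 V / 2^10 ≈ 4.512 mV.
(0.9466488 − (0)) / LSB = 0.9466488 × 1024/4.62 = 209.8200. Nearest integer: k = 210.
V_code = V_min + k × range/2^10 = 0 + 210 × 4.62/1024 = 0.9474609375 V.
V_in − V_code = 0.9466488 − (0.9474609375) = −0.812 mV.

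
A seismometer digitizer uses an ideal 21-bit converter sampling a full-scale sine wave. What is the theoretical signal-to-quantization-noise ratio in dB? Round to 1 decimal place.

6.02(21) + 1.76 = 126.42 + 1.76 = 128.18 dB.

128.2 dB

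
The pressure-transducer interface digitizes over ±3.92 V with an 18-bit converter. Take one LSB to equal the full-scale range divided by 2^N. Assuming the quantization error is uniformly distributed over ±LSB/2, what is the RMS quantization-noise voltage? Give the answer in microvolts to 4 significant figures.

Full-scale range = 3.92 V − (-3.92 V) = 7.84 V.
LSB = 7.84 V / 2^18 = 29.9072 µV.
RMS of a uniform error over width LSB is LSB/√12 = 8.633 µV.

8.633 µV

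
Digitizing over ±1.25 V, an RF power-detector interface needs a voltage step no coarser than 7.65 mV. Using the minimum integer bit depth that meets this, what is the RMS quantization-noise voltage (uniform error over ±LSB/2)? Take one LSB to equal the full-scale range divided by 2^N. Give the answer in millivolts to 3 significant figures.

1.41 mV

Full-scale range = 1.25 V − (-1.25 V) = 2.5 V.
Need 2^N ≥ 2.5 V / 7.65 mV = 326.8 → N_min = 9.
Step size = 2.5/512 V = 4.8828 mV.
σ_q = LSB/√12 = 4.8828 mV/3.4641 = 1.41 mV.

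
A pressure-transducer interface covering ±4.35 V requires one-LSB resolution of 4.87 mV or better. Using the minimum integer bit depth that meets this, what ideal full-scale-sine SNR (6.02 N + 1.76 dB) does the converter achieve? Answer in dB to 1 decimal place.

68.0 dB

Span: 4.35 V − (-4.35 V) = 8.7 V.
Need 2^N ≥ 8.7 V / 4.87 mV = 1786 → N_min = 11.
SNR = 6.02 × 11 + 1.76 = 67.98 dB.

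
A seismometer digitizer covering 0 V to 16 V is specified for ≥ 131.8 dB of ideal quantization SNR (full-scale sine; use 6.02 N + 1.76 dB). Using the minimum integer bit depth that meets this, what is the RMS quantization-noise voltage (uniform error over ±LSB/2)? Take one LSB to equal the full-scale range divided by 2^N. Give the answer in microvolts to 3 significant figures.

Range is 16 V.
Solving 6.02 N ≥ 131.8 − 1.76: N ≥ 21.601. Round up → N = 22.
One LSB is 16 V / 4194304 = 3.8147 µV.
RMS noise = LSB/√12 = 1.10 µV.

1.10 µV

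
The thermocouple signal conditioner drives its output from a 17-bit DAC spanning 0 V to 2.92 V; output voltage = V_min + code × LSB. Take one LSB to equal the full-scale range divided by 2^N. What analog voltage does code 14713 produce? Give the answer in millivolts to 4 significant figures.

Full-scale range = 2.92 V. LSB = 2.92 V / 2^17.
V_out = V_min + code × LSB = 0 V + 14713 × 2.92 V / 131072
      = 0 + 0.327774 = 0.327774 V.

327.8 mV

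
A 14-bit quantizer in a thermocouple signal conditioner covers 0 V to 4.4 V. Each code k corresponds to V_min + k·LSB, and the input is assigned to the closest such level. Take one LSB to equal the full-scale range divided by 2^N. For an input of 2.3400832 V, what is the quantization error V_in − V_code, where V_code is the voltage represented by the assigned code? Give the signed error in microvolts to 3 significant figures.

Full-scale range = 4.4 V. LSB = 4.4 V / 2^14 ≈ 268.6 µV.
Position in LSBs: (2.3400832 − (0)) × 16384/4.4 = 8713.6189; rounding gives k = 8714.
V_code = V_min + k × range/2^14 = 0 + 8714 × 4.4/16384 = 2.3401855469 V.
V_in − V_code = 2.3400832 − (2.3401855469) = −102 µV.

−102 µV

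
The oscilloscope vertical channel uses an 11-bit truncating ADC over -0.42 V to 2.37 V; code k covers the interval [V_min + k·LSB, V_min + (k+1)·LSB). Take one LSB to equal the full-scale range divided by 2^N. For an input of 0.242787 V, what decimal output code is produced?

486

Full-scale range = 2.37 V − (-0.42 V) = 2.79 V. LSB = 2.79 V / 2^11 ≈ 1.362 mV.
(V_in − V_min) × 2^11/range = (0.242787 − (-0.42)) × 2048/2.79 = 486.519.
Floor → code = 486.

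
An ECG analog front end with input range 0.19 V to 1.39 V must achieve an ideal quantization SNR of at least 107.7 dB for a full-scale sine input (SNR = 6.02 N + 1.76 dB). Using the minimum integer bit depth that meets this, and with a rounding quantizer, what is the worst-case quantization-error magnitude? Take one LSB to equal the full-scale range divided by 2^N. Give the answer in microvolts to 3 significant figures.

The full-scale span is 1.39 − (0.19) = 1.2 V.
N ≥ (107.7 − 1.76)/6.02 = 17.598 → N_min = 18.
LSB = 1.2 V / 2^18 = 4.5776 µV.
Half an LSB is 2.29 µV.

2.29 µV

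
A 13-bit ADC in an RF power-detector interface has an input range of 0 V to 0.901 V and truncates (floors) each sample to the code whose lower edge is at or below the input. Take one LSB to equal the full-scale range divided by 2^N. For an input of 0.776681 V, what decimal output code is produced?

7061

Span = 0.901 V. LSB = 0.901 V / 2^13 ≈ 110.0 µV.
code = ⌊(V_in − V_min)/LSB⌋ = ⌊(V_in − V_min) × 2^13 / range⌋
     = ⌊(0.776681 − (0)) × 8192 / 0.901⌋ = ⌊0.776681 × 8192/0.901⌋
     = ⌊7061.677⌋ = 7061.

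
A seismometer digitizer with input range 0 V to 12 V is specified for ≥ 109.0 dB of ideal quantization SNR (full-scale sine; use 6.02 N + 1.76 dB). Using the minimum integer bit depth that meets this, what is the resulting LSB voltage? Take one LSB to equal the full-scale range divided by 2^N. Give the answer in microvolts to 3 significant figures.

45.8 µV

Span = 12 V.
6.02 N + 1.76 ≥ 109.0 gives N ≥ 17.814, so the minimum integer is 18.
One LSB is 12 V / 262144 = 45.8 µV.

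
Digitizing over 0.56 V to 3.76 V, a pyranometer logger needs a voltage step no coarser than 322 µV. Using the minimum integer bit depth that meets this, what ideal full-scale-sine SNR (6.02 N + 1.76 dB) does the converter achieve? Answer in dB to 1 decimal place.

86.0 dB

Range = 3.76 − (0.56) = 3.2 V.
Levels needed ≥ 3.2/322 µV = 9938. 2^14 = 16384 suffices, so N_min = 14.
Ideal SNR at N = 14: 6.02·14 + 1.76 = 86.0 dB.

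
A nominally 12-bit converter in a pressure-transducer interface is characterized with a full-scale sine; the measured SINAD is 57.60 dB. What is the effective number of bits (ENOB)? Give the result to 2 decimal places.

9.28 bits

ENOB = (57.60 − 1.76)/6.02 = 9.2757 bits.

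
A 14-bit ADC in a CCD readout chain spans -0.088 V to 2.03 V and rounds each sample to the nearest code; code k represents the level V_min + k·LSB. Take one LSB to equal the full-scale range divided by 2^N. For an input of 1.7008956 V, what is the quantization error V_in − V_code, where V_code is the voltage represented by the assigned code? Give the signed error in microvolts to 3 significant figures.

Full-scale range = 2.03 V − (-0.088 V) = 2.118 V. LSB = 2.118 V / 2^14 ≈ 129.3 µV.
(V_in − V_min)/LSB = (1.7008956 − (-0.088)) × 16384/2.118 = 13838.1801 → nearest code k = 13838.
V_code = -0.088 + (13838/16384) × 2.118 = 1.7008723145 V.
Error = V_in − V_code = 1.7008956 − (1.7008723145) = +23.3 µV.

+23.3 µV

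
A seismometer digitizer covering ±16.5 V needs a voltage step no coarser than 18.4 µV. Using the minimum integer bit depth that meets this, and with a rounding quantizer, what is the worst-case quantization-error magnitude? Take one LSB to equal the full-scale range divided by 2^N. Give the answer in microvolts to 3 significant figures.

The full-scale span is 16.5 − (-16.5) = 33 V.
Levels needed ≥ 33/18.4 µV = 1.793e6. 2^21 = 2097152 suffices, so N_min = 21.
LSB = 33 V ÷ 2^21 = 33/2097152 V = 15.736 µV.
Max error for round-to-nearest is LSB/2 = 7.87 µV.

7.87 µV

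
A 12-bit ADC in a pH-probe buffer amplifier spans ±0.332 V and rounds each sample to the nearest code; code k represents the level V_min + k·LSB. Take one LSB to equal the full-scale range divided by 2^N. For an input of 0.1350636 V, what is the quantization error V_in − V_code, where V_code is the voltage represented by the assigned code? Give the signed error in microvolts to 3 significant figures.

Span: 0.332 V − (-0.332 V) = 0.664 V. LSB = 0.664 V / 2^12 ≈ 162.1 µV.
(0.1350636 − (-0.332)) / LSB = 0.4670636 × 4096/0.664 = 2881.1634. Nearest integer: k = 2881.
V_code = V_min + k × range/2^12 = -0.332 + 2881 × 0.664/4096 = 0.1350371094 V.
e = 0.1350636 − (0.1350371094) = +26.5 µV.

+26.5 µV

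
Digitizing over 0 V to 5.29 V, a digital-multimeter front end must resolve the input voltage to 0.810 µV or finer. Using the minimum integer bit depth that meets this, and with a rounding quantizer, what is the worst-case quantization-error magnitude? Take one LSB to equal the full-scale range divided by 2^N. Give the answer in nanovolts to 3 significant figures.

315 nV

Range is 5.29 V.
Levels needed ≥ 5.29/0.810 µV = 6.531e6. 2^23 = 8388608 suffices, so N_min = 23.
One LSB is 5.29 V / 8388608 = 0.63062 µV.
Half an LSB is 315 nV.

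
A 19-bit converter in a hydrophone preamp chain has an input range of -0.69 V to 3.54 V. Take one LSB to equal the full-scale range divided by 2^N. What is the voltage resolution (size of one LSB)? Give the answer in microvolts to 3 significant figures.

Full-scale range = 3.54 V − (-0.69 V) = 4.23 V.
Number of codes = 2^19 = 524288.
LSB = 4.23 V ÷ 2^19 = 4.23/524288 V = 8.07 µV.

8.07 µV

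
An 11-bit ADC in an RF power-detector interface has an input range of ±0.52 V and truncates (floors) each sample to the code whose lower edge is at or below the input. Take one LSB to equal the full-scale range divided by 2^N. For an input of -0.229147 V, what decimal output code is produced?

Span: 0.52 V − (-0.52 V) = 1.04 V. LSB = 1.04 V / 2^11 ≈ 0.5078 mV.
V_in − V_min = -0.229147 − (-0.52) = 0.290853 V.
Divide by LSB: 0.290853 × 2048/1.04 = 572.7567.
Truncating gives code 572.

572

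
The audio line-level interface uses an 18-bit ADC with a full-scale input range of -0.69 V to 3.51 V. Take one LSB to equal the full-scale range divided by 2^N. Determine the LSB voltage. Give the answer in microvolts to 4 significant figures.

Range = 3.51 − (-0.69) = 4.2 V.
2^18 = 262144 levels.
Step size = 4.2/262144 V = 16.02 µV.

16.02 µV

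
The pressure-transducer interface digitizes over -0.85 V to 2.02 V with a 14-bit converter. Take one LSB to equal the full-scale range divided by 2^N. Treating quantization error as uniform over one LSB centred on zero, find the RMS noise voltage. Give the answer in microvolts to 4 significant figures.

50.57 µV

The full-scale span is 2.02 − (-0.85) = 2.87 V.
Step size = 2.87/16384 V = 175.171 µV.
For a uniform distribution on [−LSB/2, +LSB/2], V_rms = LSB/√12 = 175.171 µV/3.4641 = 50.57 µV.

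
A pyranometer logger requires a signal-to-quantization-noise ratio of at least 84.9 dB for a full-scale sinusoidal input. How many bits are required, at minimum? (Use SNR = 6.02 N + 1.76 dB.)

14 bits

Required N = ⌈(84.9 − 1.76)/6.02⌉ = ⌈13.811⌉ = 14.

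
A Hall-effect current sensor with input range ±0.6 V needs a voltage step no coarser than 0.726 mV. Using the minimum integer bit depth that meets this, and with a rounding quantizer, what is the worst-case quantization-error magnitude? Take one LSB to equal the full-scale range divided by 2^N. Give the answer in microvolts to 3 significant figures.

293 µV

Range = 0.6 − (-0.6) = 1.2 V.
Levels needed ≥ 1.2/0.726 mV = 1653. 2^11 = 2048 suffices, so N_min = 11.
Step size = 1.2/2048 V = 0.58594 mV.
|e|_max = LSB/2 = 293 µV.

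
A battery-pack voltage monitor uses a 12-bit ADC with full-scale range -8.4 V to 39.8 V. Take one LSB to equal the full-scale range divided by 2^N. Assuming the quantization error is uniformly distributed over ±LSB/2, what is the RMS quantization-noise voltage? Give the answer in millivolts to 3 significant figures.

3.40 mV

The full-scale span is 39.8 − (-8.4) = 48.2 V.
LSB = 48.2 V ÷ 2^12 = 48.2/4096 V = 11.768 mV.
σ_q = LSB/√12 = 11.768 mV/3.4641 = 3.40 mV.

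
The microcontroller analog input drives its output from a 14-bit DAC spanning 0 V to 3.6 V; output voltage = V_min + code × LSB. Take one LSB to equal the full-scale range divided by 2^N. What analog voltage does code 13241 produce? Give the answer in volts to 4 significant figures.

V_FS = 3.6 V. LSB = 3.6 V / 2^14.
V_out = V_min + code × LSB = 0 V + 13241 × 3.6 V / 16384
      = 0 + 2.90940 = 2.90940 V.

2.909 V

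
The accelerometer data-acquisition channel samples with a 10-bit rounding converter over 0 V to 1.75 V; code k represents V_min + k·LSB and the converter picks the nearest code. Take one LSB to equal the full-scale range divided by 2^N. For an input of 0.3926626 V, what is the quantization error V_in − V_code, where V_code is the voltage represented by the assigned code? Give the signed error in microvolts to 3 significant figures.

−404 µV

Range is 1.75 V. LSB = 1.75 V / 2^10 ≈ 1.709 mV.
Position in LSBs: (0.3926626 − (0)) × 1024/1.75 = 229.7637; rounding gives k = 230.
Reconstructed level: 0 + 230 × 1.75/1024 V = 0.3930664063 V.
e = 0.3926626 − (0.3930664063) = −404 µV.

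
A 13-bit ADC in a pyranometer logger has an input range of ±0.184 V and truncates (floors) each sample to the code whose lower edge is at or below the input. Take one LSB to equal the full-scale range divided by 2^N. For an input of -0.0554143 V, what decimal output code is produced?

2862

Full-scale range = 0.184 V − (-0.184 V) = 0.368 V. LSB = 0.368 V / 2^13 ≈ 44.92 µV.
V_in − V_min = -0.0554143 − (-0.184) = 0.1285857 V.
Divide by LSB: 0.1285857 × 8192/0.368 = 2862.4295.
Truncating gives code 2862.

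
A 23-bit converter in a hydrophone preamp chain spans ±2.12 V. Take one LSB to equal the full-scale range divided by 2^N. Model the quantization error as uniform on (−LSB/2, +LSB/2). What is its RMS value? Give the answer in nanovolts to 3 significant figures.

146 nV

The full-scale span is 2.12 − (-2.12) = 4.24 V.
Step size = 4.24/8388608 V = 0.50545 µV.
V_rms = LSB/√12 = 0.50545 µV / √12 = 146 nV.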